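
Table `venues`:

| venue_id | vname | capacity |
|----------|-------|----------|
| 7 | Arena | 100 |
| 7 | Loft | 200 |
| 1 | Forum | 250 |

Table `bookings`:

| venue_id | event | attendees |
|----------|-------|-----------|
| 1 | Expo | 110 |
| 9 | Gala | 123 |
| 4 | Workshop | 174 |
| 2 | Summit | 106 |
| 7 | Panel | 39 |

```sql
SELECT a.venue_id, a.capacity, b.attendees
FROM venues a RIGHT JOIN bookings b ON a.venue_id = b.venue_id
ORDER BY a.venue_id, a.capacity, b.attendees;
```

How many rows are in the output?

6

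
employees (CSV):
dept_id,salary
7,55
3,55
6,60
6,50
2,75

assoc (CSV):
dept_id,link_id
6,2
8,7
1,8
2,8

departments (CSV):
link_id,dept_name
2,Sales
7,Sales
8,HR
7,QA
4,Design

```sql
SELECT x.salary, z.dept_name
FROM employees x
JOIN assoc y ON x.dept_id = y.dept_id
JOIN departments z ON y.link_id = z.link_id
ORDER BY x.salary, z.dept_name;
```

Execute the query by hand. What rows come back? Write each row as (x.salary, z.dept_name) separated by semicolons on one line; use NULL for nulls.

Evaluate left to right. First `employees x INNER JOIN assoc y` on dept_id: 3 row(s).
Then INNER JOIN `departments z` on link_id: keep only rows whose y.link_id appears in z.

(50, Sales); (60, Sales); (75, HR)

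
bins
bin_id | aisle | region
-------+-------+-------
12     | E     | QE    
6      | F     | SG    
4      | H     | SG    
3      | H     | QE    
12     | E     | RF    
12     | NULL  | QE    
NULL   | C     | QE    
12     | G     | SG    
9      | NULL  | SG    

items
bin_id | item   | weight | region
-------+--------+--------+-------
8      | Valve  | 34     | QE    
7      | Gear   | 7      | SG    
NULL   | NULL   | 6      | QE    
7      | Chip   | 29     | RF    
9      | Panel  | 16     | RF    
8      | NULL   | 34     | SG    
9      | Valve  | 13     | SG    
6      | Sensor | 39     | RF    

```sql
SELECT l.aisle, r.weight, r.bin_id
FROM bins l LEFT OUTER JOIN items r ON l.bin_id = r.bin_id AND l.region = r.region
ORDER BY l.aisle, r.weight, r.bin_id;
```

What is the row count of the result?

LEFT JOIN keeps every row from `bins`; unmatched rows get NULL for `items`'s columns.
Matching on l.bin_id = r.bin_id AND l.region = r.region. A NULL in a compared column never satisfies the condition.
- l row (bin_id=12, region=QE): no match → kept, r columns NULL.
- l row (bin_id=6, region=SG): no match → kept, r columns NULL.
- l row (bin_id=4, region=SG): no match → kept, r columns NULL.
- l row (bin_id=3, region=QE): no match → kept, r columns NULL.
- l row (bin_id=12, region=RF): no match → kept, r columns NULL.
- l row (bin_id=12, region=QE): no match → kept, r columns NULL.
- l row (bin_id=NULL, region=QE): no match → kept, r columns NULL.
- l row (bin_id=12, region=SG): no match → kept, r columns NULL.
- l row (bin_id=9, region=SG): matches 1 r row(s) → 1 output row(s).
Total: 1 matched + 8 padded = 9 rows.

9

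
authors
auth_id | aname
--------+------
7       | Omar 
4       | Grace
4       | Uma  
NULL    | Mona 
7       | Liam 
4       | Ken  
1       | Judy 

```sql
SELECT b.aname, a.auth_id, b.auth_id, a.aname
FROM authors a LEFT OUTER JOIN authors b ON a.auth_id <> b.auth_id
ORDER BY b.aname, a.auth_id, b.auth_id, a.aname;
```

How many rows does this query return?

LEFT JOIN keeps every row from `authors a`; unmatched rows get NULL for `authors b`'s columns.
Matching on a.auth_id <> b.auth_id. A NULL in a compared column never satisfies the condition.
- a[0] auth_id=7 → 4 match(es) in b → 4 row(s).
- a[1] auth_id=4 → 3 match(es) in b → 3 row(s).
- a[2] auth_id=4 → 3 match(es) in b → 3 row(s).
- a[3] auth_id=NULL → no match; kept with NULLs on the b side.
- a[4] auth_id=7 → 4 match(es) in b → 4 row(s).
- a[5] auth_id=4 → 3 match(es) in b → 3 row(s).
- a[6] auth_id=1 → 5 match(es) in b → 5 row(s).
Total: 22 matched + 1 padded = 23 rows.

23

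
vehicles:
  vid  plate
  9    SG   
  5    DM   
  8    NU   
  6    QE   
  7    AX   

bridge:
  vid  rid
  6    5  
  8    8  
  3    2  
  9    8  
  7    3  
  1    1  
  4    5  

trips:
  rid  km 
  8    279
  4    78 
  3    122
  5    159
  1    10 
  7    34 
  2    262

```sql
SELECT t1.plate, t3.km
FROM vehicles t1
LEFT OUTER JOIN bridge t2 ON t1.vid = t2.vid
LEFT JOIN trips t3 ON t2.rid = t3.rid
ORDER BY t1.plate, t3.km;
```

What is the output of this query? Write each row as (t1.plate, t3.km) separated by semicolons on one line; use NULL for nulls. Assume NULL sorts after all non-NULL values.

(AX, 122); (DM, NULL); (NU, 279); (QE, 159); (SG, 279)

Joins associate left-to-right: vehicles LEFT JOIN bridge on vid gives 5 intermediate row(s).
Then LEFT JOIN `trips t3` on rid: each of those 5 rows is kept; rows whose t2.rid has no match in t3 get NULL for t3's columns.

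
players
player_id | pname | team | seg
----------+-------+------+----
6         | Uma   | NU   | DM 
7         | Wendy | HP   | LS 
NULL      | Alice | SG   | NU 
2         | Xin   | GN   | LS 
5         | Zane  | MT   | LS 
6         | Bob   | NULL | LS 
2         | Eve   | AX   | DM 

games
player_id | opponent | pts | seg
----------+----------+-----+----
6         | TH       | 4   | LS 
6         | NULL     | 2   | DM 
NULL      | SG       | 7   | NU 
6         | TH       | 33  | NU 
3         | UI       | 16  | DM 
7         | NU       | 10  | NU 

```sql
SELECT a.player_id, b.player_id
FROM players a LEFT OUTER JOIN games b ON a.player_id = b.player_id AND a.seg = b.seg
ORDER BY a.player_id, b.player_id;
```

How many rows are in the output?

7

LEFT JOIN keeps every row from `players`; unmatched rows get NULL for `games`'s columns.
Matching on a.player_id = b.player_id AND a.seg = b.seg. A NULL in a compared column never satisfies the condition.
- a[0] player_id=6, seg=DM → 1 match(es) in b → 1 row(s).
- a[1] player_id=7, seg=LS → no match; kept with NULLs on the b side.
- a[2] player_id=NULL, seg=NU → no match; kept with NULLs on the b side.
- a[3] player_id=2, seg=LS → no match; kept with NULLs on the b side.
- a[4] player_id=5, seg=LS → no match; kept with NULLs on the b side.
- a[5] player_id=6, seg=LS → 1 match(es) in b → 1 row(s).
- a[6] player_id=2, seg=DM → no match; kept with NULLs on the b side.
Total: 2 matched + 5 padded = 7 rows.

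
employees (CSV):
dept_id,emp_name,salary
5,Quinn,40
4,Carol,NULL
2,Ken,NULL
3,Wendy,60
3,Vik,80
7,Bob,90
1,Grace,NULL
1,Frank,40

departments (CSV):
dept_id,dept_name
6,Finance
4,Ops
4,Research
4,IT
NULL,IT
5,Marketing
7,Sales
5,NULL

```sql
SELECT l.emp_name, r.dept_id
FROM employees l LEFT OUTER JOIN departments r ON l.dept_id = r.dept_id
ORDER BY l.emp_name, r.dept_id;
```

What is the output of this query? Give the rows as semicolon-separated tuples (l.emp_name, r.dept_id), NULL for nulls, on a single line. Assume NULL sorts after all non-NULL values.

(Bob, 7); (Carol, 4); (Carol, 4); (Carol, 4); (Frank, NULL); (Grace, NULL); (Ken, NULL); (Quinn, 5); (Quinn, 5); (Vik, NULL); (Wendy, NULL)

LEFT JOIN keeps every row from `employees`; unmatched rows get NULL for `departments`'s columns.
Matching on l.dept_id = r.dept_id. A NULL in a compared column never satisfies the condition.
Matched pairs: 6; unmatched l rows kept: 5.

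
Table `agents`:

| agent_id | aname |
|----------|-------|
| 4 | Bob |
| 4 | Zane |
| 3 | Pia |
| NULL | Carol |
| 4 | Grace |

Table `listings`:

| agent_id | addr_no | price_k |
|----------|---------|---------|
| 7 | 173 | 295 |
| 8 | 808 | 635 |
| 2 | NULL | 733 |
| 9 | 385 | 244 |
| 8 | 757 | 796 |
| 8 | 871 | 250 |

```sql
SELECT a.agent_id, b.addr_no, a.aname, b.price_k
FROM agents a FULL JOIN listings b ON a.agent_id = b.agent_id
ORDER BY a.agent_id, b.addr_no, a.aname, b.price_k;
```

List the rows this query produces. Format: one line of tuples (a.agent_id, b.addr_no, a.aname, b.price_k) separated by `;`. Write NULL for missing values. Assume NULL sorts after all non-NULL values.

FULL OUTER JOIN keeps every row from both sides; unmatched rows get NULL for the other side's columns.
Matching on a.agent_id = b.agent_id. A NULL in a compared column never satisfies the condition.
Matched pairs: 0; unmatched a rows kept: 5; unmatched b rows kept: 6.

(3, NULL, Pia, NULL); (4, NULL, Bob, NULL); (4, NULL, Grace, NULL); (4, NULL, Zane, NULL); (NULL, 173, NULL, 295); (NULL, 385, NULL, 244); (NULL, 757, NULL, 796); (NULL, 808, NULL, 635); (NULL, 871, NULL, 250); (NULL, NULL, Carol, NULL); (NULL, NULL, NULL, 733)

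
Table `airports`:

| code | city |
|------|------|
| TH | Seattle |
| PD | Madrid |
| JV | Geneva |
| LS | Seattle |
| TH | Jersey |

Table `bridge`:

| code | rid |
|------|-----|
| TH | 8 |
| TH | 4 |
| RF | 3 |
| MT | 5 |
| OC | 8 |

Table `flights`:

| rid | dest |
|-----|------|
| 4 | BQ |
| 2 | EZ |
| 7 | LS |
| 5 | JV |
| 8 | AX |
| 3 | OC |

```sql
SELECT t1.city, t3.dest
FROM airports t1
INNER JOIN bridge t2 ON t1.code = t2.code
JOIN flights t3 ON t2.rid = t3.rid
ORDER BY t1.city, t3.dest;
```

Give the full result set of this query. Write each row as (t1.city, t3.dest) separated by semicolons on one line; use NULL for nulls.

(Jersey, AX); (Jersey, BQ); (Seattle, AX); (Seattle, BQ)

Evaluate left to right. First `airports t1 INNER JOIN bridge t2` on code: 4 row(s).
Then INNER JOIN `flights t3` on rid: keep only rows whose t2.rid appears in t3.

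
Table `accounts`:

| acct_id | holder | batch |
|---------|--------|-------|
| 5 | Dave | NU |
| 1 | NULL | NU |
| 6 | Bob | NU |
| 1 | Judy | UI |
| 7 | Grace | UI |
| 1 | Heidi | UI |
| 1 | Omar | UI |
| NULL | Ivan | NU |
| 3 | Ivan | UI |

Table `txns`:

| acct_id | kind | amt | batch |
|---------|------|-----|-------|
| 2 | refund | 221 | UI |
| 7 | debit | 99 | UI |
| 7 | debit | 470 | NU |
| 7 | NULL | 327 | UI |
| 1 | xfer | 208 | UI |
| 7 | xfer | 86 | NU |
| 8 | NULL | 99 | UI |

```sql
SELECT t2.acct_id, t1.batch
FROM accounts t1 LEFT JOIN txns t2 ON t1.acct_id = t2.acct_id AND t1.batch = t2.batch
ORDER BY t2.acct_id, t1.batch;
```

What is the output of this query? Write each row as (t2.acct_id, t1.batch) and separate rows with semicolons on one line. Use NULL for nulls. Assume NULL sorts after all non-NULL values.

(1, UI); (1, UI); (1, UI); (7, UI); (7, UI); (NULL, NU); (NULL, NU); (NULL, NU); (NULL, NU); (NULL, UI)

LEFT JOIN keeps every row from `accounts`; unmatched rows get NULL for `txns`'s columns.
Matching on t1.acct_id = t2.acct_id AND t1.batch = t2.batch. A NULL in a compared column never satisfies the condition.
- acct_id=5, batch=NU: no t2 row matches, row kept with t2 columns NULL.
- acct_id=1, batch=NU: no t2 row matches, row kept with t2 columns NULL.
- acct_id=6, batch=NU: no t2 row matches, row kept with t2 columns NULL.
- acct_id=1, batch=UI: 1 matching t2 row(s), so 1 row(s) emitted.
- acct_id=7, batch=UI: 2 matching t2 row(s), so 2 row(s) emitted.
- acct_id=1, batch=UI: 1 matching t2 row(s), so 1 row(s) emitted.
- acct_id=1, batch=UI: 1 matching t2 row(s), so 1 row(s) emitted.
- acct_id=NULL, batch=NU: no t2 row matches, row kept with t2 columns NULL.
- acct_id=3, batch=UI: no t2 row matches, row kept with t2 columns NULL.
After projecting and ordering:
t2.acct_id | t1.batch
1 | UI
1 | UI
1 | UI
7 | UI
7 | UI
NULL | NU
NULL | NU
NULL | NU
NULL | NU
NULL | UI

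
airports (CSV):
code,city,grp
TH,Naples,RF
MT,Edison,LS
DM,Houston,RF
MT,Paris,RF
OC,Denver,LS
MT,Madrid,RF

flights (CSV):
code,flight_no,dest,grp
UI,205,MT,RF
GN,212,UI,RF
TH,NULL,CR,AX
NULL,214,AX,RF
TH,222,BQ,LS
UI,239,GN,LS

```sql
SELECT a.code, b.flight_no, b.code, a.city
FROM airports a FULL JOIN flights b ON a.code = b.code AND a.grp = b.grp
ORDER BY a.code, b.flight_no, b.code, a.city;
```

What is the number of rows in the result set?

12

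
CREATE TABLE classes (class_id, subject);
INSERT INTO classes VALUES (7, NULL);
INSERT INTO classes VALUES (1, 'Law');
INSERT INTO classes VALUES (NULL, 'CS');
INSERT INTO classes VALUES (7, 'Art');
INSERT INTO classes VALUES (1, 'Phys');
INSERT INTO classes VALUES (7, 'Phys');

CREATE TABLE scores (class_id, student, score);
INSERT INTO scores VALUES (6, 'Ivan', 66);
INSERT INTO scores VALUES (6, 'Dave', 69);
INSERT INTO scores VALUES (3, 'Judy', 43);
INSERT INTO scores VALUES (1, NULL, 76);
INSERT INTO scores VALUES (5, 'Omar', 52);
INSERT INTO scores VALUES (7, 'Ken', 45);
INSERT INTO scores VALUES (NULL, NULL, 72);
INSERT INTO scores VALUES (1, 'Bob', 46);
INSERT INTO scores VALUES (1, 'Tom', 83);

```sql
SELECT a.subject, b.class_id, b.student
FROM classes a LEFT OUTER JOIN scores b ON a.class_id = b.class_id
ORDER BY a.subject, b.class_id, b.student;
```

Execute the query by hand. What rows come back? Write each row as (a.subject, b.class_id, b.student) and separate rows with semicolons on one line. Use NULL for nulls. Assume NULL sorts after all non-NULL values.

LEFT JOIN keeps every row from `classes`; unmatched rows get NULL for `scores`'s columns.
Matching on a.class_id = b.class_id. A NULL in a compared column never satisfies the condition.
Matched pairs: 9; unmatched a rows kept: 1.

(Art, 7, Ken); (CS, NULL, NULL); (Law, 1, Bob); (Law, 1, Tom); (Law, 1, NULL); (Phys, 1, Bob); (Phys, 1, Tom); (Phys, 1, NULL); (Phys, 7, Ken); (NULL, 7, Ken)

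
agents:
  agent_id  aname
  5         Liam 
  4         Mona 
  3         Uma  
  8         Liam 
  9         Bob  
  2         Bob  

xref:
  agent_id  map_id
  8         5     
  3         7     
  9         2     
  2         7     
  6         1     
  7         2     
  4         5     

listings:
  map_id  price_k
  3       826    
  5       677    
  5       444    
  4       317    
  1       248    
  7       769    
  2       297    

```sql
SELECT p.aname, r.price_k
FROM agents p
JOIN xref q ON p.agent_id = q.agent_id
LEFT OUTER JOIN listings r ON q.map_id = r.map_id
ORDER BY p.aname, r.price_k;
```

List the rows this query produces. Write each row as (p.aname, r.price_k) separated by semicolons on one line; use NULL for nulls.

Joins associate left-to-right: agents INNER JOIN xref on agent_id gives 5 intermediate row(s).
Then LEFT JOIN `listings r` on map_id: each of those 5 rows is kept; rows whose q.map_id has no match in r get NULL for r's columns.

(Bob, 297); (Bob, 769); (Liam, 444); (Liam, 677); (Mona, 444); (Mona, 677); (Uma, 769)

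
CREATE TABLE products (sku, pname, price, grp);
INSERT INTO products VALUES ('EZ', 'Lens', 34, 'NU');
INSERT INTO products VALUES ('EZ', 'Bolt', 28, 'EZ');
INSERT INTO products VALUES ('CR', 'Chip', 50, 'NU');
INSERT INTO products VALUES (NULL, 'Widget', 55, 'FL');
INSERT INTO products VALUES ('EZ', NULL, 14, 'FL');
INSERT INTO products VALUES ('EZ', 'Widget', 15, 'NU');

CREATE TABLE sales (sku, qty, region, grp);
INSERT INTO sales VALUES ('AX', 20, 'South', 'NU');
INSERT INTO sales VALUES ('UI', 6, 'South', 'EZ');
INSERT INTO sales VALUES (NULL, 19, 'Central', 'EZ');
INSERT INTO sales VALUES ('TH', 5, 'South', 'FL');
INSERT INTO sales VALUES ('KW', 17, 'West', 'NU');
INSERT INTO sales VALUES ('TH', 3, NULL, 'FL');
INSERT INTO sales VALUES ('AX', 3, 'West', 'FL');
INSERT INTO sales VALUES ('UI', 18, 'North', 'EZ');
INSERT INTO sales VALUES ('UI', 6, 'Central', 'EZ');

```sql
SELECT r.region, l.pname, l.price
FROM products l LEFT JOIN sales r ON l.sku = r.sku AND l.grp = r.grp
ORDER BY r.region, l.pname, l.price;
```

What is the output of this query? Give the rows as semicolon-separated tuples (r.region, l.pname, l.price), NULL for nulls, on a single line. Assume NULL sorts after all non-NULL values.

(NULL, Bolt, 28); (NULL, Chip, 50); (NULL, Lens, 34); (NULL, Widget, 15); (NULL, Widget, 55); (NULL, NULL, 14)

LEFT JOIN keeps every row from `products`; unmatched rows get NULL for `sales`'s columns.
Matching on l.sku = r.sku AND l.grp = r.grp. A NULL in a compared column never satisfies the condition.
- sku=EZ, grp=NU: no r row matches, row kept with r columns NULL.
- sku=EZ, grp=EZ: no r row matches, row kept with r columns NULL.
- sku=CR, grp=NU: no r row matches, row kept with r columns NULL.
- sku=NULL, grp=FL: no r row matches, row kept with r columns NULL.
- sku=EZ, grp=FL: no r row matches, row kept with r columns NULL.
- sku=EZ, grp=NU: no r row matches, row kept with r columns NULL.
After projecting and ordering:
r.region | l.pname | l.price
NULL | Bolt | 28
NULL | Chip | 50
NULL | Lens | 34
NULL | Widget | 15
NULL | Widget | 55
NULL | NULL | 14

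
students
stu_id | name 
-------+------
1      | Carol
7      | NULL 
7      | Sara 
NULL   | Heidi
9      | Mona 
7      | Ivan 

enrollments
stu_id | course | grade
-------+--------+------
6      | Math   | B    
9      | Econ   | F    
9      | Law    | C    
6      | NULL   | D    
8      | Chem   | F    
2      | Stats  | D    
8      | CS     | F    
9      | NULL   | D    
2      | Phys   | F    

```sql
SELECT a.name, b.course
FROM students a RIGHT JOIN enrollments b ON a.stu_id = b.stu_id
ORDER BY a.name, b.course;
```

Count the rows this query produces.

9

RIGHT JOIN keeps every row from `enrollments`; unmatched rows get NULL for `students`'s columns.
Matching on a.stu_id = b.stu_id. A NULL in a compared column never satisfies the condition.
- a row (stu_id=1): no match.
- a row (stu_id=7): no match.
- a row (stu_id=7): no match.
- a row (stu_id=NULL): no match.
- a row (stu_id=9): matches 3 b row(s) → 3 output row(s).
- a row (stu_id=7): no match.
- 6 b row(s) had no a match → kept, a columns NULL.
Total: 3 matched + 6 padded = 9 rows.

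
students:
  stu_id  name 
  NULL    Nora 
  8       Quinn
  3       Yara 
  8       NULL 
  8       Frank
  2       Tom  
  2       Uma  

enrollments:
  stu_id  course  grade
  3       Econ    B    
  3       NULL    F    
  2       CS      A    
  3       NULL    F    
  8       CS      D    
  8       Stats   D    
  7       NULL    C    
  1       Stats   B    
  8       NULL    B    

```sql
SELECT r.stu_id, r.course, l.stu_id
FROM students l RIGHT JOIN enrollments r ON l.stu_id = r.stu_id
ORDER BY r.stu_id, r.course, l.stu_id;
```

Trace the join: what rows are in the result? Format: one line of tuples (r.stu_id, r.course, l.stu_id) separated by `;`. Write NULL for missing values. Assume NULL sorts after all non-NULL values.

(1, Stats, NULL); (2, CS, 2); (2, CS, 2); (3, Econ, 3); (3, NULL, 3); (3, NULL, 3); (7, NULL, NULL); (8, CS, 8); (8, CS, 8); (8, CS, 8); (8, Stats, 8); (8, Stats, 8); (8, Stats, 8); (8, NULL, 8); (8, NULL, 8); (8, NULL, 8)

RIGHT JOIN keeps every row from `enrollments`; unmatched rows get NULL for `students`'s columns.
Matching on l.stu_id = r.stu_id. A NULL in a compared column never satisfies the condition.
- l[0] stu_id=NULL → no match.
- l[1] stu_id=8 → 3 match(es) in r → 3 row(s).
- l[2] stu_id=3 → 3 match(es) in r → 3 row(s).
- l[3] stu_id=8 → 3 match(es) in r → 3 row(s).
- l[4] stu_id=8 → 3 match(es) in r → 3 row(s).
- l[5] stu_id=2 → 1 match(es) in r → 1 row(s).
- l[6] stu_id=2 → 1 match(es) in r → 1 row(s).
- 2 r row(s) had no l match → kept, l columns NULL.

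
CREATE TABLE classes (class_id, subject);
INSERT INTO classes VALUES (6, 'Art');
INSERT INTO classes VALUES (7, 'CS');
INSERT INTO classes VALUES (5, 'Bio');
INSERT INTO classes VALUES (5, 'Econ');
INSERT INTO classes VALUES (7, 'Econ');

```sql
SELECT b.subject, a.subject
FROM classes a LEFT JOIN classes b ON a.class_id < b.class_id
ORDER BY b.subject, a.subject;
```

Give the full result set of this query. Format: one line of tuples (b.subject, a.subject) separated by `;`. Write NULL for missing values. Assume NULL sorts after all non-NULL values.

(Art, Bio); (Art, Econ); (CS, Art); (CS, Bio); (CS, Econ); (Econ, Art); (Econ, Bio); (Econ, Econ); (NULL, CS); (NULL, Econ)

LEFT JOIN keeps every row from `classes a`; unmatched rows get NULL for `classes b`'s columns.
Matching on a.class_id < b.class_id.
Matched pairs: 8; unmatched a rows kept: 2.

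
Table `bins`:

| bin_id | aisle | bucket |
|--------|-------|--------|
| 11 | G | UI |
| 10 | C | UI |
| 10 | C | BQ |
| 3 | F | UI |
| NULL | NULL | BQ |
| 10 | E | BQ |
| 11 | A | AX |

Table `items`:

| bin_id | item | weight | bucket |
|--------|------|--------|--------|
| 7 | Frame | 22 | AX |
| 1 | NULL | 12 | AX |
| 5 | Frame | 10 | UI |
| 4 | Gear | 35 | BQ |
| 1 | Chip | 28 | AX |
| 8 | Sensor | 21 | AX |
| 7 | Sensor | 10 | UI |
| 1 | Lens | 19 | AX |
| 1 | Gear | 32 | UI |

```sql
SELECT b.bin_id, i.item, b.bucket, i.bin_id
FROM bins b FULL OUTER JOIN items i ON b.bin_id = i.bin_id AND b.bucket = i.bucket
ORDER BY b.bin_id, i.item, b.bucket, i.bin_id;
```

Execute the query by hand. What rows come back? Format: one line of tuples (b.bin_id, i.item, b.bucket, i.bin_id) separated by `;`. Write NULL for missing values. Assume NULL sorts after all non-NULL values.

(3, NULL, UI, NULL); (10, NULL, BQ, NULL); (10, NULL, BQ, NULL); (10, NULL, UI, NULL); (11, NULL, AX, NULL); (11, NULL, UI, NULL); (NULL, Chip, NULL, 1); (NULL, Frame, NULL, 5); (NULL, Frame, NULL, 7); (NULL, Gear, NULL, 1); (NULL, Gear, NULL, 4); (NULL, Lens, NULL, 1); (NULL, Sensor, NULL, 7); (NULL, Sensor, NULL, 8); (NULL, NULL, BQ, NULL); (NULL, NULL, NULL, 1)

FULL OUTER JOIN keeps every row from both sides; unmatched rows get NULL for the other side's columns.
Matching on b.bin_id = i.bin_id AND b.bucket = i.bucket. A NULL in a compared column never satisfies the condition.
- b[0] bin_id=11, bucket=UI → no match; kept with NULLs on the i side.
- b[1] bin_id=10, bucket=UI → no match; kept with NULLs on the i side.
- b[2] bin_id=10, bucket=BQ → no match; kept with NULLs on the i side.
- b[3] bin_id=3, bucket=UI → no match; kept with NULLs on the i side.
- b[4] bin_id=NULL, bucket=BQ → no match; kept with NULLs on the i side.
- b[5] bin_id=10, bucket=BQ → no match; kept with NULLs on the i side.
- b[6] bin_id=11, bucket=AX → no match; kept with NULLs on the i side.
- 9 i row(s) had no b match → kept, b columns NULL.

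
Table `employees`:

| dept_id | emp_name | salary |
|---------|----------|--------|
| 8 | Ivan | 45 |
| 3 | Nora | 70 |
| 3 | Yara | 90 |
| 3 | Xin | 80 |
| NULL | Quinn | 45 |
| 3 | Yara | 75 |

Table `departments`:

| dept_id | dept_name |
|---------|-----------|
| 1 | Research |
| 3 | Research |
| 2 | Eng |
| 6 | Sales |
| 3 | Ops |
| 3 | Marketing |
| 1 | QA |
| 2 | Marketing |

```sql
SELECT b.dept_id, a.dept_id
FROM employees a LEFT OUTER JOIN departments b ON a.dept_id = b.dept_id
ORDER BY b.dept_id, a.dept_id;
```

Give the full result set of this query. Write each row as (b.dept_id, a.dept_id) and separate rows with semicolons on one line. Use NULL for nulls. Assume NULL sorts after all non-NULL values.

(3, 3); (3, 3); (3, 3); (3, 3); (3, 3); (3, 3); (3, 3); (3, 3); (3, 3); (3, 3); (3, 3); (3, 3); (NULL, 8); (NULL, NULL)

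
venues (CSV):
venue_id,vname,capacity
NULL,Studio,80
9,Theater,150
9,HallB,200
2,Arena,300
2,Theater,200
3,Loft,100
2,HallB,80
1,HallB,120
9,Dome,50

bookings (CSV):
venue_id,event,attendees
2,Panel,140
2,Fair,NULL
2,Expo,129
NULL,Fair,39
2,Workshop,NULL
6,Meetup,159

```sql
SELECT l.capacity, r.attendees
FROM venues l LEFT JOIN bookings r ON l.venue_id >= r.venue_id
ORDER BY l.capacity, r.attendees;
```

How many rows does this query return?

LEFT JOIN keeps every row from `venues`; unmatched rows get NULL for `bookings`'s columns.
Matching on l.venue_id >= r.venue_id. A NULL in a compared column never satisfies the condition.
Matched pairs: 31; unmatched l rows kept: 2.
Total: 31 matched + 2 padded = 33 rows.

33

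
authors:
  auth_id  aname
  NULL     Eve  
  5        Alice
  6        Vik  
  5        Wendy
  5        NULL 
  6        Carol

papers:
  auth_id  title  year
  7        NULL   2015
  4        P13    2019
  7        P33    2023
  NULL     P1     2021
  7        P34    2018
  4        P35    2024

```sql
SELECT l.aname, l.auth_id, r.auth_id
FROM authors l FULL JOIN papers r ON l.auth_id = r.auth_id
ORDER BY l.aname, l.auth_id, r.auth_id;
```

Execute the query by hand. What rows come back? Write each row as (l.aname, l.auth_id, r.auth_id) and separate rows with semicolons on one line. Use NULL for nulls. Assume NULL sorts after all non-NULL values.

(Alice, 5, NULL); (Carol, 6, NULL); (Eve, NULL, NULL); (Vik, 6, NULL); (Wendy, 5, NULL); (NULL, 5, NULL); (NULL, NULL, 4); (NULL, NULL, 4); (NULL, NULL, 7); (NULL, NULL, 7); (NULL, NULL, 7); (NULL, NULL, NULL)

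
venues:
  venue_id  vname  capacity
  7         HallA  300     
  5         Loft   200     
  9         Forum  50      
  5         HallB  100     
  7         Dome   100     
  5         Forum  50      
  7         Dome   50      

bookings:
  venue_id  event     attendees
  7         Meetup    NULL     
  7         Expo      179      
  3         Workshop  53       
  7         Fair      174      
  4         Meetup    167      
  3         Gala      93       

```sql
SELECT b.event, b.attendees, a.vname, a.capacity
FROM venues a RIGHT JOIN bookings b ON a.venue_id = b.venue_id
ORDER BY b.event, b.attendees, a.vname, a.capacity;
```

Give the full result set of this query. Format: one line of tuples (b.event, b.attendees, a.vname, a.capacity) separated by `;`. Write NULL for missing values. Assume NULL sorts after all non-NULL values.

(Expo, 179, Dome, 50); (Expo, 179, Dome, 100); (Expo, 179, HallA, 300); (Fair, 174, Dome, 50); (Fair, 174, Dome, 100); (Fair, 174, HallA, 300); (Gala, 93, NULL, NULL); (Meetup, 167, NULL, NULL); (Meetup, NULL, Dome, 50); (Meetup, NULL, Dome, 100); (Meetup, NULL, HallA, 300); (Workshop, 53, NULL, NULL)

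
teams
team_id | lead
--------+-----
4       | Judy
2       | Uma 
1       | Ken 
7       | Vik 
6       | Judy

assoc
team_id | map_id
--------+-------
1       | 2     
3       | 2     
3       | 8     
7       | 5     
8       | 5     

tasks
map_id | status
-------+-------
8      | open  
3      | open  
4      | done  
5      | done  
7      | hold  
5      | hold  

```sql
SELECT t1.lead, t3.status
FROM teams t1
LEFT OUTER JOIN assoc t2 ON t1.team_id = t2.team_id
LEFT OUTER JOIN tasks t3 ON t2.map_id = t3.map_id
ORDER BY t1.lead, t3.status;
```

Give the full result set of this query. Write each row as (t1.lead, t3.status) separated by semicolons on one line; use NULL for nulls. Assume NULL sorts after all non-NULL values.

Evaluate left to right. First `teams t1 LEFT JOIN assoc t2` on team_id: 5 row(s).
Then LEFT JOIN `tasks t3` on map_id: each of those 5 rows is kept; rows whose t2.map_id has no match in t3 get NULL for t3's columns.

(Judy, NULL); (Judy, NULL); (Ken, NULL); (Uma, NULL); (Vik, done); (Vik, hold)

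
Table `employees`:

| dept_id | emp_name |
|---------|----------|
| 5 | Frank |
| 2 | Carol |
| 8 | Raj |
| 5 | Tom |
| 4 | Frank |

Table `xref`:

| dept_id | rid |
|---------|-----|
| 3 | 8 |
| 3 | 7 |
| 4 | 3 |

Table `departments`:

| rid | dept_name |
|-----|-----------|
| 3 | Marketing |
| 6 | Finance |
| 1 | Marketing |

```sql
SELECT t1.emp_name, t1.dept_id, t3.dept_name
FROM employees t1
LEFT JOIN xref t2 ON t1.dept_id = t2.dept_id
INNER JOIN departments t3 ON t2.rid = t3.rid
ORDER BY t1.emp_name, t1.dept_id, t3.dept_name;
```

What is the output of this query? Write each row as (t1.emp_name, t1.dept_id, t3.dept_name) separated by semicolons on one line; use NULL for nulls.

Step 1 — t1 LEFT JOIN t2 on dept_id → 5 row(s).
Then INNER JOIN `departments t3` on rid: keep only rows whose t2.rid appears in t3.

(Frank, 4, Marketing)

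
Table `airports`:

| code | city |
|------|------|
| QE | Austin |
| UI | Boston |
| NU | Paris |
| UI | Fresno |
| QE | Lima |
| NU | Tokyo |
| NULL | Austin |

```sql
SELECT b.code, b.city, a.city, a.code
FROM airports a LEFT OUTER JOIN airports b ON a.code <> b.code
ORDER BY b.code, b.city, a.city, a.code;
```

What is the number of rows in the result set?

25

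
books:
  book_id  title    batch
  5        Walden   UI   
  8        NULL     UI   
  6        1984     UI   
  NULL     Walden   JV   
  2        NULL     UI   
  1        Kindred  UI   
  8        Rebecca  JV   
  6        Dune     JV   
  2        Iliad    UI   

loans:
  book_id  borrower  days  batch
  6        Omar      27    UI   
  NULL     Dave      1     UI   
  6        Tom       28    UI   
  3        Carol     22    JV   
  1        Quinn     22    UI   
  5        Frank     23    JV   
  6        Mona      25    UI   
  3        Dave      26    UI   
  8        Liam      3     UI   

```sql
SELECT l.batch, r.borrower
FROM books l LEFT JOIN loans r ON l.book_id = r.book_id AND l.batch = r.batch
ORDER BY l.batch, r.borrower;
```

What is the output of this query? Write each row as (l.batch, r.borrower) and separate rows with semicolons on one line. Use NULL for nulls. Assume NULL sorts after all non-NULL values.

(JV, NULL); (JV, NULL); (JV, NULL); (UI, Liam); (UI, Mona); (UI, Omar); (UI, Quinn); (UI, Tom); (UI, NULL); (UI, NULL); (UI, NULL)

LEFT JOIN keeps every row from `books`; unmatched rows get NULL for `loans`'s columns.
Matching on l.book_id = r.book_id AND l.batch = r.batch. A NULL in a compared column never satisfies the condition.
Matched pairs: 5; unmatched l rows kept: 6.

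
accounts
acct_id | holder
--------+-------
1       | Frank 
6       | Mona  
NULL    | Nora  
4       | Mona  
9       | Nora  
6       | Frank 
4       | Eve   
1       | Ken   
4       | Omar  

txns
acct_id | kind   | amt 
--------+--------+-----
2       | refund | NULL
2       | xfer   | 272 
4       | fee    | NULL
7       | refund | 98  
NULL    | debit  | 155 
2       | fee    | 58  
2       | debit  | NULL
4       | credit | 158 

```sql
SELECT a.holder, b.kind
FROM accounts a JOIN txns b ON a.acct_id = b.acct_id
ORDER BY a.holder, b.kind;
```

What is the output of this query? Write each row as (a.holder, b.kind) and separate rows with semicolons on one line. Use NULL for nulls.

INNER JOIN keeps only pairs where the ON condition holds.
Matching on a.acct_id = b.acct_id. A NULL in a compared column never satisfies the condition.
- a[0] acct_id=1 → no match; dropped.
- a[1] acct_id=6 → no match; dropped.
- a[2] acct_id=NULL → no match; dropped.
- a[3] acct_id=4 → 2 match(es) in b → 2 row(s).
- a[4] acct_id=9 → no match; dropped.
- a[5] acct_id=6 → no match; dropped.
- a[6] acct_id=4 → 2 match(es) in b → 2 row(s).
- a[7] acct_id=1 → no match; dropped.
- a[8] acct_id=4 → 2 match(es) in b → 2 row(s).
After projecting and ordering:
a.holder | b.kind
Eve | credit
Eve | fee
Mona | credit
Mona | fee
Omar | credit
Omar | fee

(Eve, credit); (Eve, fee); (Mona, credit); (Mona, fee); (Omar, credit); (Omar, fee)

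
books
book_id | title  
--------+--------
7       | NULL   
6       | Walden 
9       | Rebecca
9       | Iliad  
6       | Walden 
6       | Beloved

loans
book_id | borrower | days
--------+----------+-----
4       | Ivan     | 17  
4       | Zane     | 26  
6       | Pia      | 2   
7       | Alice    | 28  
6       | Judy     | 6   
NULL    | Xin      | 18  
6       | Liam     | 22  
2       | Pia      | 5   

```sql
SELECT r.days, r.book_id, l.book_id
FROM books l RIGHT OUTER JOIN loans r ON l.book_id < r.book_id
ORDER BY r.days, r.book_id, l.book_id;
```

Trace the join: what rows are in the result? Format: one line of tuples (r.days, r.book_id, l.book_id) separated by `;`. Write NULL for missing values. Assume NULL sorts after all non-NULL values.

(2, 6, NULL); (5, 2, NULL); (6, 6, NULL); (17, 4, NULL); (18, NULL, NULL); (22, 6, NULL); (26, 4, NULL); (28, 7, 6); (28, 7, 6); (28, 7, 6)

RIGHT JOIN keeps every row from `loans`; unmatched rows get NULL for `books`'s columns.
Matching on l.book_id < r.book_id. A NULL in a compared column never satisfies the condition.
Matched pairs: 3; unmatched r rows kept: 7.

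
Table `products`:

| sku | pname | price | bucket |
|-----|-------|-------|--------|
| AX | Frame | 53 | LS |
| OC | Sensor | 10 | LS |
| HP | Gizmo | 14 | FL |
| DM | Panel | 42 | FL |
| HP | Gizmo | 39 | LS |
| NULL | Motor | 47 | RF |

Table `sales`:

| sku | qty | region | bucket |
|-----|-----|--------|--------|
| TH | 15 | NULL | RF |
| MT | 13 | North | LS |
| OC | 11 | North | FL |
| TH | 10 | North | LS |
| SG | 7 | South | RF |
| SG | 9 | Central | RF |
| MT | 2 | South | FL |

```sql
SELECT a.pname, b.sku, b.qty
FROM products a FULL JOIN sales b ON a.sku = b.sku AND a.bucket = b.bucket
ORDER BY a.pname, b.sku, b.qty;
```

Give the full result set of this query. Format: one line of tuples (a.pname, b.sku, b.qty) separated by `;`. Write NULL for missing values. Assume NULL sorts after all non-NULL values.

(Frame, NULL, NULL); (Gizmo, NULL, NULL); (Gizmo, NULL, NULL); (Motor, NULL, NULL); (Panel, NULL, NULL); (Sensor, NULL, NULL); (NULL, MT, 2); (NULL, MT, 13); (NULL, OC, 11); (NULL, SG, 7); (NULL, SG, 9); (NULL, TH, 10); (NULL, TH, 15)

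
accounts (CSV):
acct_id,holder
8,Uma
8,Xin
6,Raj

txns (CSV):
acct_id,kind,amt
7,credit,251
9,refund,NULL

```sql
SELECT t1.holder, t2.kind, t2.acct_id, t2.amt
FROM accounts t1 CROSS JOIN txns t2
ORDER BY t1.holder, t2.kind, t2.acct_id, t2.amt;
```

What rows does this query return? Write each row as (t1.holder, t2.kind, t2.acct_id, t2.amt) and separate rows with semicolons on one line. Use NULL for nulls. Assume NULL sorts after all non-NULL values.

CROSS JOIN pairs every row of `accounts` with every row of `txns`: 3 × 2 = 6 rows.
After projecting and ordering:
t1.holder | t2.kind | t2.acct_id | t2.amt
Raj | credit | 7 | 251
Raj | refund | 9 | NULL
Uma | credit | 7 | 251
Uma | refund | 9 | NULL
Xin | credit | 7 | 251
Xin | refund | 9 | NULL

(Raj, credit, 7, 251); (Raj, refund, 9, NULL); (Uma, credit, 7, 251); (Uma, refund, 9, NULL); (Xin, credit, 7, 251); (Xin, refund, 9, NULL)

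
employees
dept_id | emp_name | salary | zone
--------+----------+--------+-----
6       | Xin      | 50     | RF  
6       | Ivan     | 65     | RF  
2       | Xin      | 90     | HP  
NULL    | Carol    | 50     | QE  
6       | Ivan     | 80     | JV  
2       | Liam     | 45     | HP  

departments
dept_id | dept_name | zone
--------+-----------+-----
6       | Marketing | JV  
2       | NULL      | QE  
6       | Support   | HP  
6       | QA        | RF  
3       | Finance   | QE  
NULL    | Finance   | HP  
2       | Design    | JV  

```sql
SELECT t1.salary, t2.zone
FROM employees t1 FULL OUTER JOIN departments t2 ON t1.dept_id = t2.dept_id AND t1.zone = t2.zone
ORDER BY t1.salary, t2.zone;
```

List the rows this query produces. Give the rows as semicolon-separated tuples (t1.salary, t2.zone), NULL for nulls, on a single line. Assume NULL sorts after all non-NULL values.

(45, NULL); (50, RF); (50, NULL); (65, RF); (80, JV); (90, NULL); (NULL, HP); (NULL, HP); (NULL, JV); (NULL, QE); (NULL, QE)

FULL OUTER JOIN keeps every row from both sides; unmatched rows get NULL for the other side's columns.
Matching on t1.dept_id = t2.dept_id AND t1.zone = t2.zone. A NULL in a compared column never satisfies the condition.
- dept_id=6, zone=RF: 1 matching t2 row(s), so 1 row(s) emitted.
- dept_id=6, zone=RF: 1 matching t2 row(s), so 1 row(s) emitted.
- dept_id=2, zone=HP: no t2 row matches, row kept with t2 columns NULL.
- dept_id=NULL, zone=QE: no t2 row matches, row kept with t2 columns NULL.
- dept_id=6, zone=JV: 1 matching t2 row(s), so 1 row(s) emitted.
- dept_id=2, zone=HP: no t2 row matches, row kept with t2 columns NULL.
- plus 5 unmatched t2 row(s), each kept with NULL t1 columns.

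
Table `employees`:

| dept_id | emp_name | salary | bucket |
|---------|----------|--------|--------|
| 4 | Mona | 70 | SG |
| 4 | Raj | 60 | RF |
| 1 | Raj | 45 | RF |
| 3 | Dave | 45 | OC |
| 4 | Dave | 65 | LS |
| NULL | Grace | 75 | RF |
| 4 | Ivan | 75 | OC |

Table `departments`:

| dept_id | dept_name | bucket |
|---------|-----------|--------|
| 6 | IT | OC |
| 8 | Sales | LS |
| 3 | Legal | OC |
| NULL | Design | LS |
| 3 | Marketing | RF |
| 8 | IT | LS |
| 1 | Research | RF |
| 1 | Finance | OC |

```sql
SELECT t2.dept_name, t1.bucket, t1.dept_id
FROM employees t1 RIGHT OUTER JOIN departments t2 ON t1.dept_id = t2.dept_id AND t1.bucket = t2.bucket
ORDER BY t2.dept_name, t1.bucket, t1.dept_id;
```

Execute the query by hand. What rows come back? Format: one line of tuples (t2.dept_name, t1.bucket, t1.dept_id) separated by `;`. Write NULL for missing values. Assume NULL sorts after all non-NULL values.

RIGHT JOIN keeps every row from `departments`; unmatched rows get NULL for `employees`'s columns.
Matching on t1.dept_id = t2.dept_id AND t1.bucket = t2.bucket. A NULL in a compared column never satisfies the condition.
Matched pairs: 2; unmatched t2 rows kept: 6.

(Design, NULL, NULL); (Finance, NULL, NULL); (IT, NULL, NULL); (IT, NULL, NULL); (Legal, OC, 3); (Marketing, NULL, NULL); (Research, RF, 1); (Sales, NULL, NULL)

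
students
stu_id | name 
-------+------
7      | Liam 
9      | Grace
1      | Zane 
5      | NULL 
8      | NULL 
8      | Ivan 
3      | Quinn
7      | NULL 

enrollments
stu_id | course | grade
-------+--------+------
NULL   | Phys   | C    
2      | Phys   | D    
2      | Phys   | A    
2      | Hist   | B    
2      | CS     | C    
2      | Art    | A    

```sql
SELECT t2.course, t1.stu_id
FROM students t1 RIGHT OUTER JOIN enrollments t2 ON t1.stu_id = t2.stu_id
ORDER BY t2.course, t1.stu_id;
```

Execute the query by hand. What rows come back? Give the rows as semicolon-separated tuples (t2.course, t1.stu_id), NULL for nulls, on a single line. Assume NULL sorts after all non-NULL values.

(Art, NULL); (CS, NULL); (Hist, NULL); (Phys, NULL); (Phys, NULL); (Phys, NULL)

RIGHT JOIN keeps every row from `enrollments`; unmatched rows get NULL for `students`'s columns.
Matching on t1.stu_id = t2.stu_id. A NULL in a compared column never satisfies the condition.
- t1[0] stu_id=7 → no match.
- t1[1] stu_id=9 → no match.
- t1[2] stu_id=1 → no match.
- t1[3] stu_id=5 → no match.
- t1[4] stu_id=8 → no match.
- t1[5] stu_id=8 → no match.
- t1[6] stu_id=3 → no match.
- t1[7] stu_id=7 → no match.
- 6 row(s) from t2 found no t1 partner → padded with NULL.
After projecting and ordering:
t2.course | t1.stu_id
Art | NULL
CS | NULL
Hist | NULL
Phys | NULL
Phys | NULL
Phys | NULL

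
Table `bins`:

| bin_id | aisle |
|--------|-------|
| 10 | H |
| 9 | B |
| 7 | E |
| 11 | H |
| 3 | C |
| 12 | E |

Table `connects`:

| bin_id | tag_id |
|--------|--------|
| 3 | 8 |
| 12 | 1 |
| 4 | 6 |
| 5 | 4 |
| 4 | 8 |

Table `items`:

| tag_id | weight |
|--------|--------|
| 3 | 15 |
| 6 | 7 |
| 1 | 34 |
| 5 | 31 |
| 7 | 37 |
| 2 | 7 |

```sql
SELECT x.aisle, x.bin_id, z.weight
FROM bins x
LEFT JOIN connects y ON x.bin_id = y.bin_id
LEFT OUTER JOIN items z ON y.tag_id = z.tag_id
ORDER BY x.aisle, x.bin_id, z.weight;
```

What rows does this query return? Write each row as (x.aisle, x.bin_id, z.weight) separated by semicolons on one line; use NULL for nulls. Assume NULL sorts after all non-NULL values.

(B, 9, NULL); (C, 3, NULL); (E, 7, NULL); (E, 12, 34); (H, 10, NULL); (H, 11, NULL)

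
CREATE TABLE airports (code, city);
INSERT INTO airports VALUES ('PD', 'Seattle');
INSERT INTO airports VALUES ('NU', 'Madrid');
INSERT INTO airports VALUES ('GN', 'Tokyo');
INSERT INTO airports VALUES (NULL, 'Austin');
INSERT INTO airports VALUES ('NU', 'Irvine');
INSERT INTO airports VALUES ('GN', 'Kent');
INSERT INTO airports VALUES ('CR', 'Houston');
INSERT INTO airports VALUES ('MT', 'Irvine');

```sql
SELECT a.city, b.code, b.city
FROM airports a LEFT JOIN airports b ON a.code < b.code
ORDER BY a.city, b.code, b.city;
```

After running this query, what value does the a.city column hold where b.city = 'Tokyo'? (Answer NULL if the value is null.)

Houston

LEFT JOIN keeps every row from `airports a`; unmatched rows get NULL for `airports b`'s columns.
Matching on a.code < b.code. A NULL in a compared column never satisfies the condition.
- a (code=PD) has no partner → padded with NULL.
- a (code=NU) pairs with 1 row(s) of b.
- a (code=GN) pairs with 4 row(s) of b.
- a (code=NULL) has no partner → padded with NULL.
- a (code=NU) pairs with 1 row(s) of b.
- a (code=GN) pairs with 4 row(s) of b.
- a (code=CR) pairs with 6 row(s) of b.
- a (code=MT) pairs with 3 row(s) of b.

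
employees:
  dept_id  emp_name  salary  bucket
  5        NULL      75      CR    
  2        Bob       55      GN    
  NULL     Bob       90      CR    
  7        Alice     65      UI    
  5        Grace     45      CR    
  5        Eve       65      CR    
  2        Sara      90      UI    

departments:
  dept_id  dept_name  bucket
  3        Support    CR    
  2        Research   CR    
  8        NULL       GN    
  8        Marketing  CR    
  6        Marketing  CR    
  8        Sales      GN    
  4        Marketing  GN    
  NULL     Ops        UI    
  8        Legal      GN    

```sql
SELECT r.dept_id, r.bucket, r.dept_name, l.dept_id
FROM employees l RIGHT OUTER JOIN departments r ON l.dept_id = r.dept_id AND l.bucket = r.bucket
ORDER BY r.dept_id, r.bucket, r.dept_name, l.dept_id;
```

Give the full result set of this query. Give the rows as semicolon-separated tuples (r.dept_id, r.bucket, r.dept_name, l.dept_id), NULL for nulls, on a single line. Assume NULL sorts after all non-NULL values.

RIGHT JOIN keeps every row from `departments`; unmatched rows get NULL for `employees`'s columns.
Matching on l.dept_id = r.dept_id AND l.bucket = r.bucket. A NULL in a compared column never satisfies the condition.
- l[0] dept_id=5, bucket=CR → no match.
- l[1] dept_id=2, bucket=GN → no match.
- l[2] dept_id=NULL, bucket=CR → no match.
- l[3] dept_id=7, bucket=UI → no match.
- l[4] dept_id=5, bucket=CR → no match.
- l[5] dept_id=5, bucket=CR → no match.
- l[6] dept_id=2, bucket=UI → no match.
- plus 9 unmatched r row(s), each kept with NULL l columns.
After projecting and ordering:
r.dept_id | r.bucket | r.dept_name | l.dept_id
2 | CR | Research | NULL
3 | CR | Support | NULL
4 | GN | Marketing | NULL
6 | CR | Marketing | NULL
8 | CR | Marketing | NULL
8 | GN | Legal | NULL
8 | GN | Sales | NULL
8 | GN | NULL | NULL
NULL | UI | Ops | NULL

(2, CR, Research, NULL); (3, CR, Support, NULL); (4, GN, Marketing, NULL); (6, CR, Marketing, NULL); (8, CR, Marketing, NULL); (8, GN, Legal, NULL); (8, GN, Sales, NULL); (8, GN, NULL, NULL); (NULL, UI, Ops, NULL)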